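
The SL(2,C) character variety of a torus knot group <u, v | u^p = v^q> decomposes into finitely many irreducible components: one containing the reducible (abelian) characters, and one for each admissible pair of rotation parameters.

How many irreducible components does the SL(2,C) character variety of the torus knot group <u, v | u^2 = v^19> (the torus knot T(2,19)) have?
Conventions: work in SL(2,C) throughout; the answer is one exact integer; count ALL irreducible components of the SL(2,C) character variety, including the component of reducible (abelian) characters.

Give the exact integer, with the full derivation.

Gamma = < u, v | u^2 = v^19 > (torus knot T(2,19)); the central element u^2 = v^19 acts as +I or -I in any irreducible SL(2,C) representation.
This locks tr(u) to 2*cos(pi*alpha/2), alpha in 1..1, and tr(v) to 2*cos(pi*beta/19), beta in 1..18, on each component of irreducible characters.
Consistency of u^2 = (-1)^alpha I with v^19 = (-1)^beta I forces alpha = beta (mod 2).
count pairs: odd alpha (1 choices) x odd beta (9), plus even alpha (0) x even beta (9): 1*9 + 0*9 = 9.
components with irreducible characters: 9; plus the single component of reducible (abelian) characters: total 10.

10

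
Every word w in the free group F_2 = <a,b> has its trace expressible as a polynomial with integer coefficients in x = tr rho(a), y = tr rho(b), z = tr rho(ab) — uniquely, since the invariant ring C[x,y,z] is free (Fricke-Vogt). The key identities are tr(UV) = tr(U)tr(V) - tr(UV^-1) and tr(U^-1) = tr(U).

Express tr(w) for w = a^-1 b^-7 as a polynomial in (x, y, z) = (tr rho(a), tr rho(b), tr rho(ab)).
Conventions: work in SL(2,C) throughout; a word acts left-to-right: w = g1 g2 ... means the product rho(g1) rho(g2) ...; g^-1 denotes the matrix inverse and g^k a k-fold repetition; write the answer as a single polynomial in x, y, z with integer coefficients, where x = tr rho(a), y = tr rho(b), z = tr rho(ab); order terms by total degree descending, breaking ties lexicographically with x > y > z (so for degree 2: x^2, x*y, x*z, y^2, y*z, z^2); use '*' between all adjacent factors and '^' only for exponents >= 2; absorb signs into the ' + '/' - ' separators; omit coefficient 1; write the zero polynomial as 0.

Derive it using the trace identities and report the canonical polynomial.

y^6*z - x*y^5 - 5*y^4*z + 4*x*y^3 + 6*y^2*z - 3*x*y - z

so tr(b^-1) = tr(b) = y
so tr(b^-2) = tr(b^-1) * tr(b) - tr(1) = y^2 - 2
reduce: tr(b^-1 a) = tr(a) * tr(b) - tr(a b) = x*y - z
tr(b^-2 a) = tr(b^-1 a) * tr(b) - tr(b^-1 a b) = x*y^2 - y*z - x
tr(b^-1 a^-1 b^-1) = tr(b^-2) * tr(a) - tr(b^-2 a) = y*z - x
tr(b^-1 a^-1 b^-2) = tr(b^-1 a^-1 b^-1) * tr(b) - tr(b^-1 a^-1) = y^2*z - x*y - z
tr(b^-4 a^-1) = tr(b^-1 a^-1 b^-2) * tr(b) - tr(b^-1 a^-1 b^-1) = y^3*z - x*y^2 - 2*y*z + x
so tr(b^-5 a^-1) = tr(b^-4 a^-1) * tr(b) - tr(b^-4 a^-1 b) = y^4*z - x*y^3 - 3*y^2*z + 2*x*y + z
reduce: tr(a^-1 b^-6) = tr(b^-5 a^-1) * tr(b) - tr(b^-5 a^-1 b) = y^5*z - x*y^4 - 4*y^3*z + 3*x*y^2 + 3*y*z - x
so tr(a^-1 b^-7) = tr(a^-1 b^-6) * tr(b) - tr(a^-1 b^-5) = y^6*z - x*y^5 - 5*y^4*z + 4*x*y^3 + 6*y^2*z - 3*x*y - z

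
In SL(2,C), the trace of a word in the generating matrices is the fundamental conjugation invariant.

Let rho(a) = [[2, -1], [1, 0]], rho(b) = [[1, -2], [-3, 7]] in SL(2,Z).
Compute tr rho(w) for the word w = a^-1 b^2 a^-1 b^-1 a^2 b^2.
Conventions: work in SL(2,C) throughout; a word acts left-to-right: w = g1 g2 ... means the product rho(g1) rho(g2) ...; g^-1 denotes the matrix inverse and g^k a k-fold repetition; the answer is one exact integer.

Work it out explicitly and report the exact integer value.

rho(a^-1) = [[0, 1], [-1, 2]]
... * rho(b) = [[1, -2], [-3, 7]]  ->  [[-3, 7], [-7, 16]]
... * rho(b) = [[1, -2], [-3, 7]]  ->  [[-24, 55], [-55, 126]]
... * rho(a^-1) = [[0, 1], [-1, 2]]  ->  [[-55, 86], [-126, 197]]
... * rho(b^-1) = [[7, 2], [3, 1]]  ->  [[-127, -24], [-291, -55]]
... * rho(a) = [[2, -1], [1, 0]]  ->  [[-278, 127], [-637, 291]]
... * rho(a) = [[2, -1], [1, 0]]  ->  [[-429, 278], [-983, 637]]
... * rho(b) = [[1, -2], [-3, 7]]  ->  [[-1263, 2804], [-2894, 6425]]
... * rho(b) = [[1, -2], [-3, 7]]  ->  [[-9675, 22154], [-22169, 50763]]
tr = -9675 + 50763 = 41088

41088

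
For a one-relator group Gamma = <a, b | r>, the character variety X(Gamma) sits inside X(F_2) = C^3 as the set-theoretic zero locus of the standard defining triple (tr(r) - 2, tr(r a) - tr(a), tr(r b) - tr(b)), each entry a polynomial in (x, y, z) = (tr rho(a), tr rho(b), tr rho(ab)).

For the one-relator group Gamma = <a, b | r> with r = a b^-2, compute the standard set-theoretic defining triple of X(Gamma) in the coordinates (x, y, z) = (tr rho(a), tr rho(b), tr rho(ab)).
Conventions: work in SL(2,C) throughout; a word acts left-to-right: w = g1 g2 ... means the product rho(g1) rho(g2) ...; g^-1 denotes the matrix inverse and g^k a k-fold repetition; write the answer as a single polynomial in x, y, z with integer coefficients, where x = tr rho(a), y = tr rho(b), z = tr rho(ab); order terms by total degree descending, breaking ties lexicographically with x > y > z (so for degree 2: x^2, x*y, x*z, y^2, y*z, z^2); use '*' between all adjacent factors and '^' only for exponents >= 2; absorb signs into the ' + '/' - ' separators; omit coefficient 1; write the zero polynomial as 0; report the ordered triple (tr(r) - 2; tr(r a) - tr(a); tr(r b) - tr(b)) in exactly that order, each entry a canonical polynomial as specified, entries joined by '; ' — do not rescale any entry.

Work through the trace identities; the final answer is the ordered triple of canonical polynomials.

x*y^2 - y*z - x - 2; x^2*y^2 - x*y*z - x^2 - y^2 - x + 2; x*y - y - z

next, trace(a b^-1) = trace(a) * trace(b) - trace(a b)   [inverse elimination on b] = x*y - z
next, trace(a b^-2) = trace(a b^-1) * trace(b) - trace(a)   [inverse elimination on b] = x*y^2 - y*z - x
trace(a^2) = trace(a) * trace(a) - trace(1) = x^2 - 2
trace(a^2 b) = trace(a) * trace(b a) - trace(b) = x*z - y
next, trace(a^2 b^-1) = trace(a^2) * trace(b) - trace(a^2 b) = x^2*y - x*z - y
next, trace(a b^-2 a) = trace(a^2 b^-1) * trace(b) - trace(a^2) = x^2*y^2 - x*y*z - x^2 - y^2 + 2
assemble the triple (trace(r) - 2; trace(r a) - x; trace(r b) - y)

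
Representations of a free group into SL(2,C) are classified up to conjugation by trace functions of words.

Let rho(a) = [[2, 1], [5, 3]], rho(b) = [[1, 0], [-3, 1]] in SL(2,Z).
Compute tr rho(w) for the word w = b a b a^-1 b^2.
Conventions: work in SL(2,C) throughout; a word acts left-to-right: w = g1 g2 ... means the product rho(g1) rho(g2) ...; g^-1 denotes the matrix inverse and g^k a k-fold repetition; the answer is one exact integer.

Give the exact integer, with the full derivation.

-25

rho(b) = [[1, 0], [-3, 1]]
... * rho(a) = [[2, 1], [5, 3]]  ->  [[2, 1], [-1, 0]]
... * rho(b) = [[1, 0], [-3, 1]]  ->  [[-1, 1], [-1, 0]]
... * rho(a^-1) = [[3, -1], [-5, 2]]  ->  [[-8, 3], [-3, 1]]
... * rho(b) = [[1, 0], [-3, 1]]  ->  [[-17, 3], [-6, 1]]
... * rho(b) = [[1, 0], [-3, 1]]  ->  [[-26, 3], [-9, 1]]
tr = -26 + 1 = -25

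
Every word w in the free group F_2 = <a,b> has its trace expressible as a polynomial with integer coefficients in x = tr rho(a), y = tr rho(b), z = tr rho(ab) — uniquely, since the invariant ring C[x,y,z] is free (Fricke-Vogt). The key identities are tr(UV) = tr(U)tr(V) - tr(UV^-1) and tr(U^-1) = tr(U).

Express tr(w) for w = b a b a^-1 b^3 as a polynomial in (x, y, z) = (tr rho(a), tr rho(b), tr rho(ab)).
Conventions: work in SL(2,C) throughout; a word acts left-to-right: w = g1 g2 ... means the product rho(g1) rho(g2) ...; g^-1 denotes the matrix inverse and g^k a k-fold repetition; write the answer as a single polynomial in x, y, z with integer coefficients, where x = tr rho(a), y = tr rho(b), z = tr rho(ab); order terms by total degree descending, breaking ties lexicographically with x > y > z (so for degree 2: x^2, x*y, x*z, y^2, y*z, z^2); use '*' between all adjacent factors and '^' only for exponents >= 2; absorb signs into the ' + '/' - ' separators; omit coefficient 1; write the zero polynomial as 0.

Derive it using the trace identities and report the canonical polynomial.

x*y^4*z - x^2*y^3 - y^3*z^2 - 2*x*y^2*z + 2*x^2*y + y^3 + 2*y*z^2 - 3*y

so trace(a b^2) = trace(b) trace(a b) - trace(a)   [square of b] = y*z - x
trace(b a b^2) = trace(b) trace(a b^2) - trace(a b)   [square of b] = y^2*z - x*y - z
reduce: trace(b a b^3) = trace(b) trace(b a b^2) - trace(b a b)   [square of b] = y^3*z - x*y^2 - 2*y*z + x
trace(b^4 a b) = trace(b) trace(b a b^3) - trace(b a b^2)   [square of b] = y^4*z - x*y^3 - 3*y^2*z + 2*x*y + z
reduce: trace(a b a b) = trace(b a) trace(b a) - trace(1)   [split at a repeated b] = z^2 - 2
trace(a b a) = trace(a) trace(b a) - trace(b)   [square of a] = x*z - y
trace(b a b a b) = trace(b) trace(a b a b) - trace(a b a)   [square of b] = y*z^2 - x*z - y
trace(b^2 a b a b) = trace(b) trace(b a b a b) - trace(b a b a)   [square of b] = y^2*z^2 - x*y*z - y^2 - z^2 + 2
trace(b^4 a b a) = trace(b) trace(b^2 a b a b) - trace(b^2 a b a)   [square of b] = y^3*z^2 - x*y^2*z - y^3 - 2*y*z^2 + x*z + 3*y
trace(b a b a^-1 b^3) = trace(b^4 a b) trace(a) - trace(b^4 a b a)   [inverse elimination on a] = x*y^4*z - x^2*y^3 - y^3*z^2 - 2*x*y^2*z + 2*x^2*y + y^3 + 2*y*z^2 - 3*y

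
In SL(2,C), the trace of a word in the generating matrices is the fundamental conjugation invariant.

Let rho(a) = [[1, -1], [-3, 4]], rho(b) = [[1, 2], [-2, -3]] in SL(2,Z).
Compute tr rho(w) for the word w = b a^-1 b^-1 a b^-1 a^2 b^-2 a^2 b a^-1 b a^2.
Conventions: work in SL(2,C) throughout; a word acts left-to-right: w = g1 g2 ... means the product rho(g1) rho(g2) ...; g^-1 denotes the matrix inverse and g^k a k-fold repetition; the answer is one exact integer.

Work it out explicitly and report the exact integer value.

rho(b) = [[1, 2], [-2, -3]]
... * rho(a^-1) = [[4, 1], [3, 1]]  ->  [[10, 3], [-17, -5]]
... * rho(b^-1) = [[-3, -2], [2, 1]]  ->  [[-24, -17], [41, 29]]
... * rho(a) = [[1, -1], [-3, 4]]  ->  [[27, -44], [-46, 75]]
... * rho(b^-1) = [[-3, -2], [2, 1]]  ->  [[-169, -98], [288, 167]]
... * rho(a) = [[1, -1], [-3, 4]]  ->  [[125, -223], [-213, 380]]
... * rho(a) = [[1, -1], [-3, 4]]  ->  [[794, -1017], [-1353, 1733]]
... * rho(b^-1) = [[-3, -2], [2, 1]]  ->  [[-4416, -2605], [7525, 4439]]
... * rho(b^-1) = [[-3, -2], [2, 1]]  ->  [[8038, 6227], [-13697, -10611]]
... * rho(a) = [[1, -1], [-3, 4]]  ->  [[-10643, 16870], [18136, -28747]]
... * rho(a) = [[1, -1], [-3, 4]]  ->  [[-61253, 78123], [104377, -133124]]
... * rho(b) = [[1, 2], [-2, -3]]  ->  [[-217499, -356875], [370625, 608126]]
... * rho(a^-1) = [[4, 1], [3, 1]]  ->  [[-1940621, -574374], [3306878, 978751]]
... * rho(b) = [[1, 2], [-2, -3]]  ->  [[-791873, -2158120], [1349376, 3677503]]
... * rho(a) = [[1, -1], [-3, 4]]  ->  [[5682487, -7840607], [-9683133, 13360636]]
... * rho(a) = [[1, -1], [-3, 4]]  ->  [[29204308, -37044915], [-49765041, 63125677]]
tr = 29204308 + 63125677 = 92329985

92329985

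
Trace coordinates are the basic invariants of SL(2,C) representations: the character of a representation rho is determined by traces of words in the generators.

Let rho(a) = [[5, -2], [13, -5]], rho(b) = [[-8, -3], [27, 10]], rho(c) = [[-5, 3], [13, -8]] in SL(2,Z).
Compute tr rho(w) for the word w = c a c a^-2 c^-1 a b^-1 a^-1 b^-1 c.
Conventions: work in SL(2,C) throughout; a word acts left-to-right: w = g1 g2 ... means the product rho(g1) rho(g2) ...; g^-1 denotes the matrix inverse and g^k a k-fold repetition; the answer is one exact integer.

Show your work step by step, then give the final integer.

-65882

rho(c) = [[-5, 3], [13, -8]]
... * rho(a) = [[5, -2], [13, -5]]  ->  [[14, -5], [-39, 14]]
... * rho(c) = [[-5, 3], [13, -8]]  ->  [[-135, 82], [377, -229]]
... * rho(a^-1) = [[-5, 2], [-13, 5]]  ->  [[-391, 140], [1092, -391]]
... * rho(a^-1) = [[-5, 2], [-13, 5]]  ->  [[135, -82], [-377, 229]]
... * rho(c^-1) = [[-8, -3], [-13, -5]]  ->  [[-14, 5], [39, -14]]
... * rho(a) = [[5, -2], [13, -5]]  ->  [[-5, 3], [13, -8]]
... * rho(b^-1) = [[10, 3], [-27, -8]]  ->  [[-131, -39], [346, 103]]
... * rho(a^-1) = [[-5, 2], [-13, 5]]  ->  [[1162, -457], [-3069, 1207]]
... * rho(b^-1) = [[10, 3], [-27, -8]]  ->  [[23959, 7142], [-63279, -18863]]
... * rho(c) = [[-5, 3], [13, -8]]  ->  [[-26949, 14741], [71176, -38933]]
tr = -26949 + -38933 = -65882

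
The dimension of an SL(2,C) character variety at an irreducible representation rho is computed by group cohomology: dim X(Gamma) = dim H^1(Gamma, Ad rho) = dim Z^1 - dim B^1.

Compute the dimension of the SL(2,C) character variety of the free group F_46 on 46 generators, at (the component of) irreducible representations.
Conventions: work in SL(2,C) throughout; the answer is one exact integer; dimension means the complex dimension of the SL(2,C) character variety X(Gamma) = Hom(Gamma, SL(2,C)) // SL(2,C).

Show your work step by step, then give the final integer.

135

Here Gamma is free of rank 46 — no relator constrains a cocycle.
So Z^1 = (sl_2)^46 in full: dim Z^1 = 138.
Irreducibility makes the coboundary map sl_2 -> Z^1 injective (trivial centralizer), so dim B^1 = 3.
dim X = dim H^1 = dim Z^1 - dim B^1 = 138 - 3 = 135.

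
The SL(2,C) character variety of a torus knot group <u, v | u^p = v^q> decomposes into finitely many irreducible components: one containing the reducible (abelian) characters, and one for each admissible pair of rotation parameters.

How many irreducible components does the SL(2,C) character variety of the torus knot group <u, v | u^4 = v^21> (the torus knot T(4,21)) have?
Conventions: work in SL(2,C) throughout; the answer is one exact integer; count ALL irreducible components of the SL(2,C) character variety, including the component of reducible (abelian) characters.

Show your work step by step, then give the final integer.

Gamma = < u, v | u^4 = v^21 > (torus knot T(4,21)); the central element u^4 = v^21 acts as +I or -I in any irreducible SL(2,C) representation.
On an irreducible component, tr(u) is locked at 2*cos(pi*alpha/4) for some alpha in 1..3, and tr(v) at 2*cos(pi*beta/21) for some beta in 1..20.
Consistency of u^4 = (-1)^alpha I with v^21 = (-1)^beta I forces alpha = beta (mod 2).
Counting: 2 odd alphas x 10 odd betas + 1 even alphas x 10 even betas = 20 + 10 = 30.
components with irreducible characters: 30; plus the single component of reducible (abelian) characters: total 31.

31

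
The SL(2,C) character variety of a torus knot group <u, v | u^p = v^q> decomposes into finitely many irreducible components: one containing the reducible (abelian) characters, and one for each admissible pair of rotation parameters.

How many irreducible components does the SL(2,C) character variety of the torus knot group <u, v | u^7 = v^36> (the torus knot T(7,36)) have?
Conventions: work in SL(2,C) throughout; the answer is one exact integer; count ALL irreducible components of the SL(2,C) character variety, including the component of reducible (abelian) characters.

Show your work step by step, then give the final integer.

106

In the torus knot group T(7,36), u^7 = v^36 is central, so an irreducible representation sends it to +I or -I (Schur).
So on each irreducible component the traces are pinned: tr(u) = 2*cos(pi*alpha/7) with 1 <= alpha <= 6, tr(v) = 2*cos(pi*beta/36) with 1 <= beta <= 35.
Consistency of u^7 = (-1)^alpha I with v^36 = (-1)^beta I forces alpha = beta (mod 2).
Enumerate parity-matched pairs: 3*18 odd-odd plus 3*17 even-even gives 105.
That is 105 components of irreducible characters, and with the reducible (abelian) component the total is 106.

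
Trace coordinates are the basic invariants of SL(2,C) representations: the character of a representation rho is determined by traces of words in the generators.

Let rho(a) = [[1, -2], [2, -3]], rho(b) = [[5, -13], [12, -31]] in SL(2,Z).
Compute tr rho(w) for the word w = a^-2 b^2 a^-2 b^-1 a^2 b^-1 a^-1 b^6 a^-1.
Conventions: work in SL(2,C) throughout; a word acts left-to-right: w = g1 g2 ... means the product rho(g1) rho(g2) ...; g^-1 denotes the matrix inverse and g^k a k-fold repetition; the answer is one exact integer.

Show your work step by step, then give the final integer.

rho(a^-1) = [[-3, 2], [-2, 1]]
... * rho(a^-1) = [[-3, 2], [-2, 1]]  ->  [[5, -4], [4, -3]]
... * rho(b) = [[5, -13], [12, -31]]  ->  [[-23, 59], [-16, 41]]
... * rho(b) = [[5, -13], [12, -31]]  ->  [[593, -1530], [412, -1063]]
... * rho(a^-1) = [[-3, 2], [-2, 1]]  ->  [[1281, -344], [890, -239]]
... * rho(a^-1) = [[-3, 2], [-2, 1]]  ->  [[-3155, 2218], [-2192, 1541]]
... * rho(b^-1) = [[-31, 13], [-12, 5]]  ->  [[71189, -29925], [49460, -20791]]
... * rho(a) = [[1, -2], [2, -3]]  ->  [[11339, -52603], [7878, -36547]]
... * rho(a) = [[1, -2], [2, -3]]  ->  [[-93867, 135131], [-65216, 93885]]
... * rho(b^-1) = [[-31, 13], [-12, 5]]  ->  [[1288305, -544616], [895076, -378383]]
... * rho(a^-1) = [[-3, 2], [-2, 1]]  ->  [[-2775683, 2031994], [-1928462, 1411769]]
... * rho(b) = [[5, -13], [12, -31]]  ->  [[10505513, -26907935], [7298918, -18694833]]
... * rho(b) = [[5, -13], [12, -31]]  ->  [[-270367655, 697574316], [-187843406, 484653889]]
... * rho(b) = [[5, -13], [12, -31]]  ->  [[7019053517, -18110024281], [4876629638, -12582306281]]
... * rho(b) = [[5, -13], [12, -31]]  ->  [[-182225023787, 470163056990], [-126604527182, 326655309417]]
... * rho(b) = [[5, -13], [12, -31]]  ->  [[4730831564945, -12206129457459], [3286841077094, -8480455738561]]
... * rho(b) = [[5, -13], [12, -31]]  ->  [[-122819395664783, 316889202836944], [-85331263477262, 220165193893169]]
... * rho(a^-1) = [[-3, 2], [-2, 1]]  ->  [[-265320218679539, 71250411507378], [-184336597354552, 49502666938645]]
tr = -265320218679539 + 49502666938645 = -215817551740894

-215817551740894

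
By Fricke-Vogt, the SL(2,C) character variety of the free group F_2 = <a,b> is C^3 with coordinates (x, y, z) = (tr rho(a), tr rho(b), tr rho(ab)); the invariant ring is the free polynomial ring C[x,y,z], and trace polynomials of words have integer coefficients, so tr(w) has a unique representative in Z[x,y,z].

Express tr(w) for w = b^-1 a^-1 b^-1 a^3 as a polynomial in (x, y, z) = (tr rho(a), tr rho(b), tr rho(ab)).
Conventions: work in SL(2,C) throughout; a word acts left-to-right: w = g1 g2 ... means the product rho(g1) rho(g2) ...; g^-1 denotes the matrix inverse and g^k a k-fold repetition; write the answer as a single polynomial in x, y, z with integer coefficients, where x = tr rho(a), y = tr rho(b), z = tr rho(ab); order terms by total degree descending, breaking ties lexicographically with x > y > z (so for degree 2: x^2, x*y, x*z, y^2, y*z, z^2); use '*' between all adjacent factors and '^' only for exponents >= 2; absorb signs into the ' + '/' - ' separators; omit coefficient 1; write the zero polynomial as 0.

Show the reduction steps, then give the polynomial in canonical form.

x^3*y*z - x^4 - x^2*z^2 - 2*x*y*z + 4*x^2 + z^2 - 2

tr(a^2) = tr(a) tr(a) - tr(1) = x^2 - 2
use: tr(a^2 b) = tr(a) tr(b a) - tr(b) = x*z - y
tr(b^-1 a^2) = tr(a^2) tr(b) - tr(a^2 b) = x^2*y - x*z - y
use: tr(a^3) = tr(a) tr(a^2) - tr(a) = x^3 - 3*x
tr(a b a^2) = tr(a) tr(b a^2) - tr(b a) = x^2*z - x*y - z
tr(a^3 b a) = tr(a) tr(a b a^2) - tr(a b a) = x^3*z - x^2*y - 2*x*z + y
tr(b a b a) = tr(b a) tr(b a) - tr(1)   [split at repeated b] = z^2 - 2
use: tr(b a b) = tr(b) tr(a b) - tr(a) = y*z - x
use: tr(b a b a^2) = tr(a) tr(b a b a) - tr(b a b) = x*z^2 - y*z - x
apply: tr(a^3 b a b) = tr(a) tr(b a b a^2) - tr(b a b a) = x^2*z^2 - x*y*z - x^2 - z^2 + 2
use: tr(b^-1 a^3 b a) = tr(a^3 b a) tr(b) - tr(a^3 b a b) = x^3*y*z - x^2*y^2 - x^2*z^2 - x*y*z + x^2 + y^2 + z^2 - 2
apply: tr(a^-1 b^-1 a^3 b) = tr(b^-1 a^3 b) tr(a) - tr(b^-1 a^3 b a) = -x^3*y*z + x^4 + x^2*y^2 + x^2*z^2 + x*y*z - 4*x^2 - y^2 - z^2 + 2
tr(b^-1 a^-1 b^-1 a^3) = tr(a^-1 b^-1 a^3) tr(b) - tr(a^-1 b^-1 a^3 b) = x^3*y*z - x^4 - x^2*z^2 - 2*x*y*z + 4*x^2 + z^2 - 2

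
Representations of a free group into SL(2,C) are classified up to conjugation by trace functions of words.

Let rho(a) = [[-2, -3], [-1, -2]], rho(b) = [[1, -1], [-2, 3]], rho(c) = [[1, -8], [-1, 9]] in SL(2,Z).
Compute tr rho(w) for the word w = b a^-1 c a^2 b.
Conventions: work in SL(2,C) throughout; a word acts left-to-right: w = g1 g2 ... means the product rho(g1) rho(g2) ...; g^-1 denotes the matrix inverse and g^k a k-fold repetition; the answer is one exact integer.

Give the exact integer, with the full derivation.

-2791

rho(b) = [[1, -1], [-2, 3]]
... * rho(a^-1) = [[-2, 3], [1, -2]]  ->  [[-3, 5], [7, -12]]
... * rho(c) = [[1, -8], [-1, 9]]  ->  [[-8, 69], [19, -164]]
... * rho(a) = [[-2, -3], [-1, -2]]  ->  [[-53, -114], [126, 271]]
... * rho(a) = [[-2, -3], [-1, -2]]  ->  [[220, 387], [-523, -920]]
... * rho(b) = [[1, -1], [-2, 3]]  ->  [[-554, 941], [1317, -2237]]
tr = -554 + -2237 = -2791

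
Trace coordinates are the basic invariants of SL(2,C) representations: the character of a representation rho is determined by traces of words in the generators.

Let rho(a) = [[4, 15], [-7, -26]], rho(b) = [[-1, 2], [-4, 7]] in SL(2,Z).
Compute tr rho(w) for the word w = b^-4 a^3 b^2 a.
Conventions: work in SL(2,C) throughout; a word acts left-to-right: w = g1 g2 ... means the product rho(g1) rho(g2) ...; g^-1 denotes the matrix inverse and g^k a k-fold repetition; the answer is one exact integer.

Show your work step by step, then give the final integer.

-19988318414

rho(b^-1) = [[7, -2], [4, -1]]
... * rho(b^-1) = [[7, -2], [4, -1]]  ->  [[41, -12], [24, -7]]
... * rho(b^-1) = [[7, -2], [4, -1]]  ->  [[239, -70], [140, -41]]
... * rho(b^-1) = [[7, -2], [4, -1]]  ->  [[1393, -408], [816, -239]]
... * rho(a) = [[4, 15], [-7, -26]]  ->  [[8428, 31503], [4937, 18454]]
... * rho(a) = [[4, 15], [-7, -26]]  ->  [[-186809, -692658], [-109430, -405749]]
... * rho(a) = [[4, 15], [-7, -26]]  ->  [[4101370, 15206973], [2402523, 8908024]]
... * rho(b) = [[-1, 2], [-4, 7]]  ->  [[-64929262, 114651551], [-38034619, 67161214]]
... * rho(b) = [[-1, 2], [-4, 7]]  ->  [[-393676942, 672702333], [-230610237, 394059260]]
... * rho(a) = [[4, 15], [-7, -26]]  ->  [[-6283624099, -23395414788], [-3680855768, -13704694315]]
tr = -6283624099 + -13704694315 = -19988318414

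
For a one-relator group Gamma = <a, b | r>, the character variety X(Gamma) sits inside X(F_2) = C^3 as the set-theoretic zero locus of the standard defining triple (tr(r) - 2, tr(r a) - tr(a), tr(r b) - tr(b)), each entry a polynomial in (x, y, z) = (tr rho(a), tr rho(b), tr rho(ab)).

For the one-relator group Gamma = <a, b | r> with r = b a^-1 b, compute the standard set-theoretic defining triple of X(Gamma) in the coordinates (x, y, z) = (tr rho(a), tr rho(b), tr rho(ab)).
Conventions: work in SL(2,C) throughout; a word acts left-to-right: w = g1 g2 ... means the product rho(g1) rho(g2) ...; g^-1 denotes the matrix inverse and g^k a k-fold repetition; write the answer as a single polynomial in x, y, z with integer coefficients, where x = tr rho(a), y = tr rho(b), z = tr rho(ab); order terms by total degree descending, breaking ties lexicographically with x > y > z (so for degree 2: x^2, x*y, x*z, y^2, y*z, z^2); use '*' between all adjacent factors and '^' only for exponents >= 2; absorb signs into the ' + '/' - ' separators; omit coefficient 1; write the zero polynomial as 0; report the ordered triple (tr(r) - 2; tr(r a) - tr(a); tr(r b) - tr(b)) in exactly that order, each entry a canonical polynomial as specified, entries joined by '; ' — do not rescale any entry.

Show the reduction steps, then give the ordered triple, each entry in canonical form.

trace(b^2) = trace(b) * trace(b) - trace(1)   [square of b] = y^2 - 2
reduce: trace(b^2 a) = trace(b) * trace(a b) - trace(a)   [square of b] = y*z - x
trace(b a^-1 b) = trace(b^2) * trace(a) - trace(b^2 a)   [inverse elimination on a] = x*y^2 - y*z - x
so trace(b a b a) = trace(b a) * trace(b a) - trace(1)   [split at repeated b] = z^2 - 2
so trace(b a^-1 b a) = trace(b a b) * trace(a) - trace(b a b a) = x*y*z - x^2 - z^2 + 2
so trace(b^3) = trace(b) * trace(b^2) - trace(b)   [square of b] = y^3 - 3*y
so trace(b^3 a) = trace(b) * trace(a b^2) - trace(a b)   [square of b] = y^2*z - x*y - z
reduce: trace(b a^-1 b^2) = trace(b^3) * trace(a) - trace(b^3 a)   [inverse elimination on a] = x*y^3 - y^2*z - 2*x*y + z
assemble the triple (trace(r) - 2; trace(r a) - x; trace(r b) - y)

x*y^2 - y*z - x - 2; x*y*z - x^2 - z^2 - x + 2; x*y^3 - y^2*z - 2*x*y - y + z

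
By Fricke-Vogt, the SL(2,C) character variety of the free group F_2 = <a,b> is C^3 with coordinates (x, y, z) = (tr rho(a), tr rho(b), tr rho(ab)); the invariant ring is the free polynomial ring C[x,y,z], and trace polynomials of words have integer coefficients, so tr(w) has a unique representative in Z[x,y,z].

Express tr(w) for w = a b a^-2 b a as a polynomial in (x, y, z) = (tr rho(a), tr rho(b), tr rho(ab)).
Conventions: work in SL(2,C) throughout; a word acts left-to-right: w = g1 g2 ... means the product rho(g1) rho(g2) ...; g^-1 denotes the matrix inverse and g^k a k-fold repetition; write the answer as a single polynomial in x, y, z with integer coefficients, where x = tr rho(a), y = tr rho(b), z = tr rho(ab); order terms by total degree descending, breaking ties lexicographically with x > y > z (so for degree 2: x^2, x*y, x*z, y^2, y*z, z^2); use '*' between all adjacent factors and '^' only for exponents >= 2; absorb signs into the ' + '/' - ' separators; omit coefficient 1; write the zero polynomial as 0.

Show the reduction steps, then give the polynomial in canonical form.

x^3*y*z - x^4 - x^2*y^2 - x^2*z^2 + 4*x^2 + y^2 - 2

reduce: tr(b^2 a) = tr(b)*tr(a b) - tr(a)   [square of b] = y*z - x
reduce: tr(b^2) = tr(b)*tr(b) - tr(1)   [square of b] = y^2 - 2
reduce: tr(b a^2 b) = tr(a)*tr(b^2 a) - tr(b^2)   [square of a] = x*y*z - x^2 - y^2 + 2
so tr(b a b a) = tr(b a)*tr(b a) - tr(1)   [split at a repeated b] = z^2 - 2
reduce: tr(b a^2 b a) = tr(a)*tr(b a b a) - tr(b a b)   [square of a] = x*z^2 - y*z - x
reduce: tr(a^-1 b a^2 b) = tr(b a^2 b)*tr(a) - tr(b a^2 b a)   [inverse elimination on a] = x^2*y*z - x^3 - x*y^2 - x*z^2 + y*z + 3*x
reduce: tr(a b a^-2 b a) = tr(a^-1 b a^2 b)*tr(a) - tr(a^-1 b a^2 b a)   [inverse elimination on a] = x^3*y*z - x^4 - x^2*y^2 - x^2*z^2 + 4*x^2 + y^2 - 2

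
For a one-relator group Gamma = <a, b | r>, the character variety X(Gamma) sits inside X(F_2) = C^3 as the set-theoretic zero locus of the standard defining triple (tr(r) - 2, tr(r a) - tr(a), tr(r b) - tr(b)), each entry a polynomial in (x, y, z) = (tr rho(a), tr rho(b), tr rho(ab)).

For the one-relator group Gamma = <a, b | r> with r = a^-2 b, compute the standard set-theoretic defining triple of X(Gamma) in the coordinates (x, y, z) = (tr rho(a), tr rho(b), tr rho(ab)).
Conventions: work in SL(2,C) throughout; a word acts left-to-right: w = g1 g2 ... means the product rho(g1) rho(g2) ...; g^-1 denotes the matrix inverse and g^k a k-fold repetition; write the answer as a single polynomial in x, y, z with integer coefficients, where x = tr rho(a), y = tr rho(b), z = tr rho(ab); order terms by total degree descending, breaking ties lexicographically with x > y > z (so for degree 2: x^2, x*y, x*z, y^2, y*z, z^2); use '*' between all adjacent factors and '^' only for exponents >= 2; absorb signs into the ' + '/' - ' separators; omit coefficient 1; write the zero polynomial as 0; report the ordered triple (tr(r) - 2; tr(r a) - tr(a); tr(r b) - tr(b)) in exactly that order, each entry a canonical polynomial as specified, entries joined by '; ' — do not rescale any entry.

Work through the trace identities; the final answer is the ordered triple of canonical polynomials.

x^2*y - x*z - y - 2; x*y - x - z; x^2*y^2 - x*y*z - x^2 - y^2 - y + 2

tr(a^-1 b) = tr(b)*tr(a) - tr(b a) = x*y - z
tr(a^-2 b) = tr(a^-1 b)*tr(a) - tr(a^-1 b a) = x^2*y - x*z - y
tr(b^2) = tr(b)*tr(b) - tr(1)   [square of b] = y^2 - 2
tr(b^2 a) = tr(b)*tr(a b) - tr(a)   [square of b] = y*z - x
and tr(b^2 a^-1) = tr(b^2)*tr(a) - tr(b^2 a)   [inverse elimination on a] = x*y^2 - y*z - x
next, tr(a^-2 b^2) = tr(b^2 a^-1)*tr(a) - tr(b^2)   [inverse elimination on a] = x^2*y^2 - x*y*z - x^2 - y^2 + 2
assemble the triple (tr(r) - 2; tr(r a) - x; tr(r b) - y)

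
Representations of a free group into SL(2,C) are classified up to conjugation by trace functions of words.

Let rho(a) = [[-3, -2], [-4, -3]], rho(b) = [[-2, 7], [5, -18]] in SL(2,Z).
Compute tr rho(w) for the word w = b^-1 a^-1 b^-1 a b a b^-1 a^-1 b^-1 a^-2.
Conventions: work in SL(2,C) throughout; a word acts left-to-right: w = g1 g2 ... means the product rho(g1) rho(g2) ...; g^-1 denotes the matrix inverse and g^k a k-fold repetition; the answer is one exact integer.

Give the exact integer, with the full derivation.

rho(b^-1) = [[-18, -7], [-5, -2]]
... * rho(a^-1) = [[-3, 2], [4, -3]]  ->  [[26, -15], [7, -4]]
... * rho(b^-1) = [[-18, -7], [-5, -2]]  ->  [[-393, -152], [-106, -41]]
... * rho(a) = [[-3, -2], [-4, -3]]  ->  [[1787, 1242], [482, 335]]
... * rho(b) = [[-2, 7], [5, -18]]  ->  [[2636, -9847], [711, -2656]]
... * rho(a) = [[-3, -2], [-4, -3]]  ->  [[31480, 24269], [8491, 6546]]
... * rho(b^-1) = [[-18, -7], [-5, -2]]  ->  [[-687985, -268898], [-185568, -72529]]
... * rho(a^-1) = [[-3, 2], [4, -3]]  ->  [[988363, -569276], [266588, -153549]]
... * rho(b^-1) = [[-18, -7], [-5, -2]]  ->  [[-14944154, -5779989], [-4030839, -1559018]]
... * rho(a^-1) = [[-3, 2], [4, -3]]  ->  [[21712506, -12548341], [5856445, -3384624]]
... * rho(a^-1) = [[-3, 2], [4, -3]]  ->  [[-115330882, 81070035], [-31107831, 21866762]]
tr = -115330882 + 21866762 = -93464120

-93464120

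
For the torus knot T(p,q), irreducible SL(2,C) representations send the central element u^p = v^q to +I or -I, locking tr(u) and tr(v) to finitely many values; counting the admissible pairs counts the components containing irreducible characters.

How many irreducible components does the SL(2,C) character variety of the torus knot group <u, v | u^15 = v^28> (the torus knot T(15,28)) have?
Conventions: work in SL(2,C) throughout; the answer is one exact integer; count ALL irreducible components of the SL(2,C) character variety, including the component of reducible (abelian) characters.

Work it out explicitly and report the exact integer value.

190

In the torus knot group T(15,28), u^15 = v^28 is central, so an irreducible representation sends it to +I or -I (Schur).
This locks tr(u) to 2*cos(pi*alpha/15), alpha in 1..14, and tr(v) to 2*cos(pi*beta/28), beta in 1..27, on each component of irreducible characters.
Consistency of u^15 = (-1)^alpha I with v^28 = (-1)^beta I forces alpha = beta (mod 2).
Counting: 7 odd alphas x 14 odd betas + 7 even alphas x 13 even betas = 98 + 91 = 189.
components with irreducible characters: 189; plus the single component of reducible (abelian) characters: total 190.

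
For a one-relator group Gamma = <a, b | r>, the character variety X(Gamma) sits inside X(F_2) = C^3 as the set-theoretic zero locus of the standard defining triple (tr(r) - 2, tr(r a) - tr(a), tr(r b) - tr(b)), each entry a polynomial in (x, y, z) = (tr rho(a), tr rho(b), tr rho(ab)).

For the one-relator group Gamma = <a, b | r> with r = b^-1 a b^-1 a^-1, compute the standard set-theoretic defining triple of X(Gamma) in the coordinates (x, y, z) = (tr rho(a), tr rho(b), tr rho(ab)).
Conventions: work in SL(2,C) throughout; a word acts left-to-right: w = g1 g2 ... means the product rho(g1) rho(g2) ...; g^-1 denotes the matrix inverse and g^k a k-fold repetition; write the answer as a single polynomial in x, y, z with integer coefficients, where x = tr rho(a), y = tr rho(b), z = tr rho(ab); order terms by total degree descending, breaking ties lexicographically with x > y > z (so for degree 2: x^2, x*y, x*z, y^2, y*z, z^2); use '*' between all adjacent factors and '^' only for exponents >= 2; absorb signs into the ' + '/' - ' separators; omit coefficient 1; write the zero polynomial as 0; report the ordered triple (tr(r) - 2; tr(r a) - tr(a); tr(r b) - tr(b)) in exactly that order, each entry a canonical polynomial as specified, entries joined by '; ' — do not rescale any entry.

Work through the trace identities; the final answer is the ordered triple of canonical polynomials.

x*y*z - x^2 - z^2; x*y^2 - y*z - 2*x; 0

trace(a b^-1) = trace(a)*trace(b) - trace(a b) = x*y - z
trace(b^-1 a b^-1) = trace(a b^-1)*trace(b) - trace(a) = x*y^2 - y*z - x
trace(a^2) = trace(a)*trace(a) - trace(1) = x^2 - 2
trace(a^2 b) = trace(a)*trace(b a) - trace(b) = x*z - y
trace(a b^-1 a) = trace(a^2)*trace(b) - trace(a^2 b) = x^2*y - x*z - y
trace(a b a b) = trace(a b)*trace(a b) - trace(1) = z^2 - 2
trace(a b^-1 a b) = trace(a b a)*trace(b) - trace(a b a b) = x*y*z - y^2 - z^2 + 2
trace(b^-1 a b^-1 a) = trace(a b^-1 a)*trace(b) - trace(a b^-1 a b) = x^2*y^2 - 2*x*y*z + z^2 - 2
trace(b^-1 a b^-1 a^-1) = trace(b^-1 a b^-1)*trace(a) - trace(b^-1 a b^-1 a) = x*y*z - x^2 - z^2 + 2
assemble the triple (trace(r) - 2; trace(r a) - x; trace(r b) - y)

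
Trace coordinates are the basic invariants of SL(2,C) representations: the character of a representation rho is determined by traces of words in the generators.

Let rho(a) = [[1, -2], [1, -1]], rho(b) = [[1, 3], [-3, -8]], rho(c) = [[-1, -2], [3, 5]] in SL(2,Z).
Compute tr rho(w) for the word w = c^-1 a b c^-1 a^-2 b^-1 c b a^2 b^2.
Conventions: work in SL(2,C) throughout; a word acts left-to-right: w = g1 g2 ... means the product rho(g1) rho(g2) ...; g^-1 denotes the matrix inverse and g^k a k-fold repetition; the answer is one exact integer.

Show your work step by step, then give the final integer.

-11773

rho(c^-1) = [[5, 2], [-3, -1]]
... * rho(a) = [[1, -2], [1, -1]]  ->  [[7, -12], [-4, 7]]
... * rho(b) = [[1, 3], [-3, -8]]  ->  [[43, 117], [-25, -68]]
... * rho(c^-1) = [[5, 2], [-3, -1]]  ->  [[-136, -31], [79, 18]]
... * rho(a^-1) = [[-1, 2], [-1, 1]]  ->  [[167, -303], [-97, 176]]
... * rho(a^-1) = [[-1, 2], [-1, 1]]  ->  [[136, 31], [-79, -18]]
... * rho(b^-1) = [[-8, -3], [3, 1]]  ->  [[-995, -377], [578, 219]]
... * rho(c) = [[-1, -2], [3, 5]]  ->  [[-136, 105], [79, -61]]
... * rho(b) = [[1, 3], [-3, -8]]  ->  [[-451, -1248], [262, 725]]
... * rho(a) = [[1, -2], [1, -1]]  ->  [[-1699, 2150], [987, -1249]]
... * rho(a) = [[1, -2], [1, -1]]  ->  [[451, 1248], [-262, -725]]
... * rho(b) = [[1, 3], [-3, -8]]  ->  [[-3293, -8631], [1913, 5014]]
... * rho(b) = [[1, 3], [-3, -8]]  ->  [[22600, 59169], [-13129, -34373]]
tr = 22600 + -34373 = -11773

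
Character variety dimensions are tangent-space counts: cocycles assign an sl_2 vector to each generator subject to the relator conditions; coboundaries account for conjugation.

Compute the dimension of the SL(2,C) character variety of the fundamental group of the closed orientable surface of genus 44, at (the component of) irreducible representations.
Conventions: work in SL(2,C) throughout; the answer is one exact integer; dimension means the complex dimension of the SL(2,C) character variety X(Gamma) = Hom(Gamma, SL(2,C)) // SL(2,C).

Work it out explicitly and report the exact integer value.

258

Gamma = pi_1(Sigma_44) = < a_1, b_1, ..., a_44, b_44 | prod [a_i, b_i] > has 2g = 88 generators and 1 relator.
Before the relator condition, cocycle space has dim 3*88 = 264.
d_2 is surjective at irreducible rho (its cokernel H^2 is dual to H^0 = 0), so dim Z^1 = 264 - 3 = 261.
dim B^1 = 3 (coboundaries, injective at irreducible rho).
dim H^1 = 261 - 3 = 258 = dim X.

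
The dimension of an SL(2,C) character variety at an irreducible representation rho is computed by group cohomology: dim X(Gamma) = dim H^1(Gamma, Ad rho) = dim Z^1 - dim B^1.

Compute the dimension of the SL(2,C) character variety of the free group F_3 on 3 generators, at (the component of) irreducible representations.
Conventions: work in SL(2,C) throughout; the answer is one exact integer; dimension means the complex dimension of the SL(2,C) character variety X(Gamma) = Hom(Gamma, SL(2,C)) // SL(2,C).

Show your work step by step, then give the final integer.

Gamma = F_3 has 3 generators and no relators.
A cocycle picks one sl_2 vector per generator freely, giving dim Z^1 = 3*3 = 9.
Irreducibility makes the coboundary map sl_2 -> Z^1 injective (trivial centralizer), so dim B^1 = 3.
dim X = dim H^1 = dim Z^1 - dim B^1 = 9 - 3 = 6.

6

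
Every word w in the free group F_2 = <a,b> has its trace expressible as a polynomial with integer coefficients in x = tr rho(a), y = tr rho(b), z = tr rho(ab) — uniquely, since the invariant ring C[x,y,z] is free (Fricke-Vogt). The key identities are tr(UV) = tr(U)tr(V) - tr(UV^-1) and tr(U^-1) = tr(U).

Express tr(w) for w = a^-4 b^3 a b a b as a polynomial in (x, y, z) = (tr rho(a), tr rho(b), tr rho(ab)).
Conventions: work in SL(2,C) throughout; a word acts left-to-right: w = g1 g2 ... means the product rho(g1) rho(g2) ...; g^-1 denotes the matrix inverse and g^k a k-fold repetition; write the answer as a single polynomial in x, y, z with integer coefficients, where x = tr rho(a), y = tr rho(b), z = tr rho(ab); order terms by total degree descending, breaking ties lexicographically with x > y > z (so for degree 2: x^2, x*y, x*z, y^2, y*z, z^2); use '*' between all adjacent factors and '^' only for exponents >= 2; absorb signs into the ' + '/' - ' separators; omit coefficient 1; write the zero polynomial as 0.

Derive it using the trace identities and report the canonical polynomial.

x^4*y^3*z^2 - x^5*y^2*z - x^3*y^2*z^3 - x^4*y^3 - x^4*y*z^2 - 3*x^2*y^3*z^2 + x^5*z + 5*x^3*y^2*z + x^3*z^3 + 2*x*y^2*z^3 + 2*x^4*y + 3*x^2*y^3 + 4*x^2*y*z^2 + y^3*z^2 - 6*x^3*z - 5*x*y^2*z - 2*x*z^3 - 7*x^2*y - y^3 - 2*y*z^2 + 7*x*z + 3*y

trace(a b a b) = trace(b a)*trace(b a) - trace(1) = z^2 - 2
next, trace(a b a) = trace(a)*trace(b a) - trace(b) = x*z - y
trace(a b a b^2) = trace(b)*trace(a b a b) - trace(a b a) = y*z^2 - x*z - y
trace(b^2 a b a b) = trace(b)*trace(a b a b^2) - trace(a b a b) = y^2*z^2 - x*y*z - y^2 - z^2 + 2
trace(b^3 a b a b) = trace(b)*trace(b^2 a b a b) - trace(b^2 a b a) = y^3*z^2 - x*y^2*z - y^3 - 2*y*z^2 + x*z + 3*y
trace(a b a b a b) = trace(b a)*trace(b a b a) - trace(b^-1 a^-1) = z^3 - 3*z
and trace(b a b) = trace(b)*trace(a b) - trace(a) = y*z - x
trace(a b a b a) = trace(a)*trace(b a b a) - trace(b a b) = x*z^2 - y*z - x
trace(a b a b a b^2) = trace(b)*trace(a b a b a b) - trace(a b a b a) = y*z^3 - x*z^2 - 2*y*z + x
trace(b^3 a b a b a) = trace(b)*trace(a b a b a b^2) - trace(a b a b a b) = y^2*z^3 - x*y*z^2 - 2*y^2*z - z^3 + x*y + 3*z
and trace(b^3 a b a b a^-1) = trace(b^3 a b a b)*trace(a) - trace(b^3 a b a b a) = x*y^3*z^2 - x^2*y^2*z - y^2*z^3 - x*y^3 - x*y*z^2 + x^2*z + 2*y^2*z + z^3 + 2*x*y - 3*z
trace(b^3 a b a b a^-2) = trace(b^3 a b a b a^-1)*trace(a) - trace(b^3 a b a b) = x^2*y^3*z^2 - x^3*y^2*z - x*y^2*z^3 - x^2*y^3 - x^2*y*z^2 - y^3*z^2 + x^3*z + 3*x*y^2*z + x*z^3 + 2*x^2*y + y^3 + 2*y*z^2 - 4*x*z - 3*y
trace(a^-2 b^3 a b a b a^-1) = trace(b^3 a b a b a^-2)*trace(a) - trace(b^3 a b a b a^-1) = x^3*y^3*z^2 - x^4*y^2*z - x^2*y^2*z^3 - x^3*y^3 - x^3*y*z^2 - 2*x*y^3*z^2 + x^4*z + 4*x^2*y^2*z + x^2*z^3 + y^2*z^3 + 2*x^3*y + 2*x*y^3 + 3*x*y*z^2 - 5*x^2*z - 2*y^2*z - z^3 - 5*x*y + 3*z
next, trace(a^-4 b^3 a b a b) = trace(a^-2 b^3 a b a b a^-1)*trace(a) - trace(a^-2 b^3 a b a b) = x^4*y^3*z^2 - x^5*y^2*z - x^3*y^2*z^3 - x^4*y^3 - x^4*y*z^2 - 3*x^2*y^3*z^2 + x^5*z + 5*x^3*y^2*z + x^3*z^3 + 2*x*y^2*z^3 + 2*x^4*y + 3*x^2*y^3 + 4*x^2*y*z^2 + y^3*z^2 - 6*x^3*z - 5*x*y^2*z - 2*x*z^3 - 7*x^2*y - y^3 - 2*y*z^2 + 7*x*z + 3*y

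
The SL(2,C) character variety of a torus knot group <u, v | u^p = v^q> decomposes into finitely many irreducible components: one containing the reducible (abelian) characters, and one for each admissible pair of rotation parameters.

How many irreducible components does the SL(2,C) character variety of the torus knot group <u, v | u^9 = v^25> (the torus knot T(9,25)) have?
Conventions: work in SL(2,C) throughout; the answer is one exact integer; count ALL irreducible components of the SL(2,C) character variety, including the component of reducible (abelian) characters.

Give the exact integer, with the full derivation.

97

Gamma = < u, v | u^9 = v^25 > (torus knot T(9,25)); the central element u^9 = v^25 acts as +I or -I in any irreducible SL(2,C) representation.
So on each irreducible component the traces are pinned: tr(u) = 2*cos(pi*alpha/9) with 1 <= alpha <= 8, tr(v) = 2*cos(pi*beta/25) with 1 <= beta <= 24.
Consistency of u^9 = (-1)^alpha I with v^25 = (-1)^beta I forces alpha = beta (mod 2).
Enumerate parity-matched pairs: 4*12 odd-odd plus 4*12 even-even gives 96.
That is 96 components of irreducible characters, and with the reducible (abelian) component the total is 97.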